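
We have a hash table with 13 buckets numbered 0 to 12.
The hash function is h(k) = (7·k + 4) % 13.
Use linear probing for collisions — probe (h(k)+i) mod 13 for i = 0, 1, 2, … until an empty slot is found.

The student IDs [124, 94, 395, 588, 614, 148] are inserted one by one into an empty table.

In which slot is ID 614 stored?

3

Insert 124: h=1, slot 1 empty -> index 1.
Insert 94: h=12, slot 12 empty -> index 12.
Insert 395: h=0, slot 0 empty -> index 0.
Insert 588: h=12, slots 12,0,1 occupied -> index 2.
Insert 614: h=12, slots 12,0,1,2 occupied -> index 3.
Insert 148: h=0, slots 0,1,2,3 occupied -> index 4.
Table: [395, 124, 588, 614, 148, —, —, —, —, —, —, —, 94]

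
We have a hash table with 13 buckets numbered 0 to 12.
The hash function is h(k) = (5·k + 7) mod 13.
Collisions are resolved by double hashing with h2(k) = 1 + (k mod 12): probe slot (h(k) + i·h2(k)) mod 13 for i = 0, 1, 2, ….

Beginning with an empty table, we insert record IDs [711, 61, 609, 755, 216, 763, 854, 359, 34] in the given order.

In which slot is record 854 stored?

6

711 hashes to 0; slot 0 is free -> place at 0.
61 hashes to 0, h2=2; 0 taken -> place at 2.
609 hashes to 10; slot 10 is free -> place at 10.
755 hashes to 12; slot 12 is free -> place at 12.
216 hashes to 8; slot 8 is free -> place at 8.
763 hashes to 0, h2=8; 0,8 taken -> place at 3.
854 hashes to 0, h2=3; 0,3 taken -> place at 6.
359 hashes to 8, h2=12; 8 taken -> place at 7.
34 hashes to 8, h2=11; 8,6 taken -> place at 4.
Table: [711, ., 61, 763, 34, ., 854, 359, 216, ., 609, ., 755]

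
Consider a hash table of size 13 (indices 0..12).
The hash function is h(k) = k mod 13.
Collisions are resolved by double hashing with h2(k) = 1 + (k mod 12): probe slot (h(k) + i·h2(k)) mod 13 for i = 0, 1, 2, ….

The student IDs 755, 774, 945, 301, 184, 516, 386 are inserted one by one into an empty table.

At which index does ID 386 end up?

755 hashes to 1; slot 1 is free → place at 1.
774 hashes to 7; slot 7 is free → place at 7.
945 hashes to 9; slot 9 is free → place at 9.
301 hashes to 2; slot 2 is free → place at 2.
184 hashes to 2, h2=5; 2,7 taken → place at 12.
516 hashes to 9, h2=1; 9 taken → place at 10.
386 hashes to 9, h2=3; 9,12,2 taken → place at 5.
Table: [_, 755, 301, _, _, 386, _, 774, _, 945, 516, _, 184]

5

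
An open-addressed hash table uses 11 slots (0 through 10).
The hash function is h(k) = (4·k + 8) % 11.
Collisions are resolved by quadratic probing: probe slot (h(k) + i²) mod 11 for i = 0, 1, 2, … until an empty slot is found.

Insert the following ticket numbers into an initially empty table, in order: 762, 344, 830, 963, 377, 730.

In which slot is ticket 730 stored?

762 hashes to 9; slot 9 is free => place at 9.
344 hashes to 9; 9 taken => place at 10.
830 hashes to 6; slot 6 is free => place at 6.
963 hashes to 10; 10 taken => place at 0.
377 hashes to 9; 9,10 taken => place at 2.
730 hashes to 2; 2 taken => place at 3.
Table: [963, ∅, 377, 730, ∅, ∅, 830, ∅, ∅, 762, 344]

3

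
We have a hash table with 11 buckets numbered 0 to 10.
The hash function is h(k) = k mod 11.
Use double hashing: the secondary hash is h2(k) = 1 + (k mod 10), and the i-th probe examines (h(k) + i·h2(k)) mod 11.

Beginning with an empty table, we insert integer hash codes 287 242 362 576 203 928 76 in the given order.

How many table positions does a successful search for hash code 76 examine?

2

287: h=1 → slot 1
242: h=0 → slot 0
362: h=10 → slot 10
576: h=4 → slot 4
203: h=5 → slot 5
928: h=4, h2=9, probe 4,2 → slot 2
76: h=10, h2=7, probe 10,6 → slot 6
Table: [242, 287, 928, ., 576, 203, 76, ., ., ., 362]
Lookup 76: h=10, h2=7, probe 10,6 → found at 6.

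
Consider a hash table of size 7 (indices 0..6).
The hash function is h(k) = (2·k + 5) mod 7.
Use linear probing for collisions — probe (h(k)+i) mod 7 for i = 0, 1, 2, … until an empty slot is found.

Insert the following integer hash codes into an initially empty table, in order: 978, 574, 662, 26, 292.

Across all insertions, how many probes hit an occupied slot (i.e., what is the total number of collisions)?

978 hashes to 1; slot 1 is free => place at 1.
574 hashes to 5; slot 5 is free => place at 5.
662 hashes to 6; slot 6 is free => place at 6.
26 hashes to 1; 1 taken => place at 2.
292 hashes to 1; 1,2 taken => place at 3.
Table: [-, 978, 26, 292, -, 574, 662]

3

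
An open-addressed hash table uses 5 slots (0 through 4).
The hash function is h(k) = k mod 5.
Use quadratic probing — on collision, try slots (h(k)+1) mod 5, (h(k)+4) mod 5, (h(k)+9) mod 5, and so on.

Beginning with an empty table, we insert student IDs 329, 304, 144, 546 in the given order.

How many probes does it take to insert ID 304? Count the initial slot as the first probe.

2

Insert 329: h=4, slot 4 empty → index 4.
Insert 304: h=4, slot 4 occupied → index 0.
Insert 144: h=4, slots 4,0 occupied → index 3.
Insert 546: h=1, slot 1 empty → index 1.
Table: [304, 546, ., 144, 329]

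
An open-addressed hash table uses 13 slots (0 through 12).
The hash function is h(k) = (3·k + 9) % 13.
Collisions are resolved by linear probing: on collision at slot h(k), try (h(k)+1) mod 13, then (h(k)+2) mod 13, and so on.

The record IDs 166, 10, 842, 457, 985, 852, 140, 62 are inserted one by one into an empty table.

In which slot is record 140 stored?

Insert 166: h=0, slot 0 empty → index 0.
Insert 10: h=0, slot 0 occupied → index 1.
Insert 842: h=0, slots 0,1 occupied → index 2.
Insert 457: h=2, slot 2 occupied → index 3.
Insert 985: h=0, slots 0,1,2,3 occupied → index 4.
Insert 852: h=4, slot 4 occupied → index 5.
Insert 140: h=0, slots 0,1,2,3,4,5 occupied → index 6.
Insert 62: h=0, slots 0,1,2,3,4,5,6 occupied → index 7.
Table: [166, 10, 842, 457, 985, 852, 140, 62, —, —, —, —, —]

6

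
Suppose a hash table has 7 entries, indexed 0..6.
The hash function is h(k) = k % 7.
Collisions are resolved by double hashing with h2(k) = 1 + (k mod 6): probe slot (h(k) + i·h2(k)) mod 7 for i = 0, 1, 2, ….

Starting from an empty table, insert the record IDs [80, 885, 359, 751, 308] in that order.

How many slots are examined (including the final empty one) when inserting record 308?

3

80: h=3 → slot 3
885: h=3, h2=4, probe 3,0 → slot 0
359: h=2 → slot 2
751: h=2, h2=2, probe 2,4 → slot 4
308: h=0, h2=3, probe 0,3,6 → slot 6
Table: [885, _, 359, 80, 751, _, 308]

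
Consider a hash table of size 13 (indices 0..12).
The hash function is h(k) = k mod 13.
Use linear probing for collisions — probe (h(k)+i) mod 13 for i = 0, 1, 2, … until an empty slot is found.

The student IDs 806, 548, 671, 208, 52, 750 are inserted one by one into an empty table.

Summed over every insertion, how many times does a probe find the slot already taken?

4

Insert 806: h=0, slot 0 empty => index 0.
Insert 548: h=2, slot 2 empty => index 2.
Insert 671: h=8, slot 8 empty => index 8.
Insert 208: h=0, slot 0 occupied => index 1.
Insert 52: h=0, slots 0,1,2 occupied => index 3.
Insert 750: h=9, slot 9 empty => index 9.
Table: [806, 208, 548, 52, —, —, —, —, 671, 750, —, —, —]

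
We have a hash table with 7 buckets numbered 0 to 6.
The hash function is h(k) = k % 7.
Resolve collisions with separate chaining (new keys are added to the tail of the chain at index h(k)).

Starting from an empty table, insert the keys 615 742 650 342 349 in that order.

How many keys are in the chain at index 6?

Insert 615: h=6, bucket 6 empty -> new chain.
Insert 742: h=0, bucket 0 empty -> new chain.
Insert 650: h=6, bucket 6 nonempty -> append to chain.
Insert 342: h=6, bucket 6 nonempty -> append to chain.
Insert 349: h=6, bucket 6 nonempty -> append to chain.
Final buckets:
0: 742
1: ∅
2: ∅
3: ∅
4: ∅
5: ∅
6: 615 -> 650 -> 342 -> 349

4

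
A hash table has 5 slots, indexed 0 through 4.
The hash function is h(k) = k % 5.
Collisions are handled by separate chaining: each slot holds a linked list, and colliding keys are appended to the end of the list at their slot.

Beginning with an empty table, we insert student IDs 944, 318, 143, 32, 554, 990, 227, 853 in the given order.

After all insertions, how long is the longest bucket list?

3

Insert 944: h=4, bucket 4 empty -> new chain.
Insert 318: h=3, bucket 3 empty -> new chain.
Insert 143: h=3, bucket 3 nonempty -> append to chain.
Insert 32: h=2, bucket 2 empty -> new chain.
Insert 554: h=4, bucket 4 nonempty -> append to chain.
Insert 990: h=0, bucket 0 empty -> new chain.
Insert 227: h=2, bucket 2 nonempty -> append to chain.
Insert 853: h=3, bucket 3 nonempty -> append to chain.
Final buckets:
0: 990
1: .
2: 32 -> 227
3: 318 -> 143 -> 853
4: 944 -> 554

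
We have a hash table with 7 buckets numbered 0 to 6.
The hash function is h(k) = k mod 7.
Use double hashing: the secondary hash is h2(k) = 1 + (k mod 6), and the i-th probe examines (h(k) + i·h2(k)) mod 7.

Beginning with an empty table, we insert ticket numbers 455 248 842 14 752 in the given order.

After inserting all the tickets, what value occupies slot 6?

14

455: h=0 => slot 0
248: h=3 => slot 3
842: h=2 => slot 2
14: h=0, h2=3, probe 0,3,6 => slot 6
752: h=3, h2=3, probe 3,6,2,5 => slot 5
Table: [455, —, 842, 248, —, 752, 14]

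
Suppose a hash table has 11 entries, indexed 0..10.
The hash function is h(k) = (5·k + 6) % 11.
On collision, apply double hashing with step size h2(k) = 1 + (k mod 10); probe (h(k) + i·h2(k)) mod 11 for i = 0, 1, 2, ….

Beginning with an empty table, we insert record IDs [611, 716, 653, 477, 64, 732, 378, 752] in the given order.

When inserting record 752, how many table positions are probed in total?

Insert 611: h=3, slot 3 empty → index 3.
Insert 716: h=0, slot 0 empty → index 0.
Insert 653: h=4, slot 4 empty → index 4.
Insert 477: h=4, h2=8, slot 4 occupied → index 1.
Insert 64: h=7, slot 7 empty → index 7.
Insert 732: h=3, h2=3, slot 3 occupied → index 6.
Insert 378: h=4, h2=9, slot 4 occupied → index 2.
Insert 752: h=4, h2=3, slots 4,7 occupied → index 10.
Table: [716, 477, 378, 611, 653, ., 732, 64, ., ., 752]

3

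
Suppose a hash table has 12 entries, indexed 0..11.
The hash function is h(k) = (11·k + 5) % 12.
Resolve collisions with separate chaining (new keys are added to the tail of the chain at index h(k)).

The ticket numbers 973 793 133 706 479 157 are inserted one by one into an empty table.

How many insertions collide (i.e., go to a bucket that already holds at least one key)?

973 → bucket 4
793 → bucket 4 (collision)
133 → bucket 4 (collision)
706 → bucket 7
479 → bucket 6
157 → bucket 4 (collision)
Final buckets:
0: ∅
1: ∅
2: ∅
3: ∅
4: 973 -> 793 -> 133 -> 157
5: ∅
6: 479
7: 706
8: ∅
9: ∅
10: ∅
11: ∅

3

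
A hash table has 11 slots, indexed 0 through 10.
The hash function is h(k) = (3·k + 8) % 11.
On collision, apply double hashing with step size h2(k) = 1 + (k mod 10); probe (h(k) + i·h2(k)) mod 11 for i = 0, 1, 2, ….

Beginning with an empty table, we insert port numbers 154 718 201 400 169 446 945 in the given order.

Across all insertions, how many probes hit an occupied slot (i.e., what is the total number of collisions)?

4

154: h=8 → slot 8
718: h=6 → slot 6
201: h=6, h2=2, probe 6,8,10 → slot 10
400: h=9 → slot 9
169: h=9, h2=10, probe 9,8,7 → slot 7
446: h=4 → slot 4
945: h=5 → slot 5
Table: [—, —, —, —, 446, 945, 718, 169, 154, 400, 201]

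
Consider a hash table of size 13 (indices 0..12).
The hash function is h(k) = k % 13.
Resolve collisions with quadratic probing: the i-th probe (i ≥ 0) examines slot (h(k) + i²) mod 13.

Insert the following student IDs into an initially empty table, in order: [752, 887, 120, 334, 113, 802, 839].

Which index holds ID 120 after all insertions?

4

752 hashes to 11; slot 11 is free → place at 11.
887 hashes to 3; slot 3 is free → place at 3.
120 hashes to 3; 3 taken → place at 4.
334 hashes to 9; slot 9 is free → place at 9.
113 hashes to 9; 9 taken → place at 10.
802 hashes to 9; 9,10 taken → place at 0.
839 hashes to 7; slot 7 is free → place at 7.
Table: [802, _, _, 887, 120, _, _, 839, _, 334, 113, 752, _]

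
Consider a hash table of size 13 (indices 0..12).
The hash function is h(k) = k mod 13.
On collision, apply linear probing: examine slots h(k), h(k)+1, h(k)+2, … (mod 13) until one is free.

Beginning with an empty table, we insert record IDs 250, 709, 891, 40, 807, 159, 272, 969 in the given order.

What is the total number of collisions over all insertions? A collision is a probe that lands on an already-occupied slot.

250: h=3 => slot 3
709: h=7 => slot 7
891: h=7, probe 7,8 => slot 8
40: h=1 => slot 1
807: h=1, probe 1,2 => slot 2
159: h=3, probe 3,4 => slot 4
272: h=12 => slot 12
969: h=7, probe 7,8,9 => slot 9
Table: [-, 40, 807, 250, 159, -, -, 709, 891, 969, -, -, 272]

5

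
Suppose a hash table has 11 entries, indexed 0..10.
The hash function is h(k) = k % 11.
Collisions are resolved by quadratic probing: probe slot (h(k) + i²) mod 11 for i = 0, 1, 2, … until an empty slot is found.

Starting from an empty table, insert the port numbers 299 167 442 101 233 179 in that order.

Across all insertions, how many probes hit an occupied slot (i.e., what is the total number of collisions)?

299: h=2 => slot 2
167: h=2, probe 2,3 => slot 3
442: h=2, probe 2,3,6 => slot 6
101: h=2, probe 2,3,6,0 => slot 0
233: h=2, probe 2,3,6,0,7 => slot 7
179: h=3, probe 3,4 => slot 4
Table: [101, —, 299, 167, 179, —, 442, 233, —, —, —]

11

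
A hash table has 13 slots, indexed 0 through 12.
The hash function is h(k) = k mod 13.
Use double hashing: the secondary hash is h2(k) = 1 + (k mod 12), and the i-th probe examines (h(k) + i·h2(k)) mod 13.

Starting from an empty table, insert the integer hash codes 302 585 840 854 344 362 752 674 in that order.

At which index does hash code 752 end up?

7

302: h=3 → slot 3
585: h=0 → slot 0
840: h=8 → slot 8
854: h=9 → slot 9
344: h=6 → slot 6
362: h=11 → slot 11
752: h=11, h2=9, probe 11,7 → slot 7
674: h=11, h2=3, probe 11,1 → slot 1
Table: [585, 674, ., 302, ., ., 344, 752, 840, 854, ., 362, .]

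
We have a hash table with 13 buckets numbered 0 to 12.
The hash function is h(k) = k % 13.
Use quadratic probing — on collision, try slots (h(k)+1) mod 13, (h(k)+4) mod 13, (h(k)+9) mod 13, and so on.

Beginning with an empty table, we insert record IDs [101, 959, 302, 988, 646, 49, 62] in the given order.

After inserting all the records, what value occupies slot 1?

Insert 101: h=10, slot 10 empty -> index 10.
Insert 959: h=10, slot 10 occupied -> index 11.
Insert 302: h=3, slot 3 empty -> index 3.
Insert 988: h=0, slot 0 empty -> index 0.
Insert 646: h=9, slot 9 empty -> index 9.
Insert 49: h=10, slots 10,11 occupied -> index 1.
Insert 62: h=10, slots 10,11,1 occupied -> index 6.
Table: [988, 49, ., 302, ., ., 62, ., ., 646, 101, 959, .]

49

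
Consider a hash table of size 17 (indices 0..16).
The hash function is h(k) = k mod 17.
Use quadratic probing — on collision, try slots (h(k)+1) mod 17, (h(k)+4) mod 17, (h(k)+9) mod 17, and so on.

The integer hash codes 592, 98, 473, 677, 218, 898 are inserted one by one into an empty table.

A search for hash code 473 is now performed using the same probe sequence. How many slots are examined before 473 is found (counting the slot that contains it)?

592: h=14 => slot 14
98: h=13 => slot 13
473: h=14, probe 14,15 => slot 15
677: h=14, probe 14,15,1 => slot 1
218: h=14, probe 14,15,1,6 => slot 6
898: h=14, probe 14,15,1,6,13,5 => slot 5
Table: [—, 677, —, —, —, 898, 218, —, —, —, —, —, —, 98, 592, 473, —]
Lookup 473: h=14, probe 14,15 → found at 15.

2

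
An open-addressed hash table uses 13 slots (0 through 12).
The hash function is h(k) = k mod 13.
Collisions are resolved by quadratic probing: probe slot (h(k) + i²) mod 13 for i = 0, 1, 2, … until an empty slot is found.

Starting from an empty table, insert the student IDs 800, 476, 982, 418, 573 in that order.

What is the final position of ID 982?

800 hashes to 7; slot 7 is free -> place at 7.
476 hashes to 8; slot 8 is free -> place at 8.
982 hashes to 7; 7,8 taken -> place at 11.
418 hashes to 2; slot 2 is free -> place at 2.
573 hashes to 1; slot 1 is free -> place at 1.
Table: [_, 573, 418, _, _, _, _, 800, 476, _, _, 982, _]

11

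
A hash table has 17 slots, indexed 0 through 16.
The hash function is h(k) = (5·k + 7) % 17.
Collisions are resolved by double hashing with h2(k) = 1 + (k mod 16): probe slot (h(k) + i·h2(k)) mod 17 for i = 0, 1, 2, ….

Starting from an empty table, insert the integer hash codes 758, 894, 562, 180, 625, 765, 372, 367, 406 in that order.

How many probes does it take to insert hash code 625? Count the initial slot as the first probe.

3

758: h=6 -> slot 6
894: h=6, h2=15, probe 6,4 -> slot 4
562: h=12 -> slot 12
180: h=6, h2=5, probe 6,11 -> slot 11
625: h=4, h2=2, probe 4,6,8 -> slot 8
765: h=7 -> slot 7
372: h=14 -> slot 14
367: h=6, h2=16, probe 6,5 -> slot 5
406: h=14, h2=7, probe 14,4,11,1 -> slot 1
Table: [-, 406, -, -, 894, 367, 758, 765, 625, -, -, 180, 562, -, 372, -, -]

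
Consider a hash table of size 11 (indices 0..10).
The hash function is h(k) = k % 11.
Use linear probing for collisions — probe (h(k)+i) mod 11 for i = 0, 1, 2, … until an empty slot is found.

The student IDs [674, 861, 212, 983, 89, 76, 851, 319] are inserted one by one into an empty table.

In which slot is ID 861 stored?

4

674: h=3 -> slot 3
861: h=3, probe 3,4 -> slot 4
212: h=3, probe 3,4,5 -> slot 5
983: h=4, probe 4,5,6 -> slot 6
89: h=1 -> slot 1
76: h=10 -> slot 10
851: h=4, probe 4,5,6,7 -> slot 7
319: h=0 -> slot 0
Table: [319, 89, ., 674, 861, 212, 983, 851, ., ., 76]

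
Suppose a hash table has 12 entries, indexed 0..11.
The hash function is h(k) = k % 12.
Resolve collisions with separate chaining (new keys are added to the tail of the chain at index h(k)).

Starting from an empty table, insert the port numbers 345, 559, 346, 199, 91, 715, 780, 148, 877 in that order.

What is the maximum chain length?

345 → bucket 9
559 → bucket 7
346 → bucket 10
199 → bucket 7 (collision)
91 → bucket 7 (collision)
715 → bucket 7 (collision)
780 → bucket 0
148 → bucket 4
877 → bucket 1
Final buckets:
0: 780
1: 877
2: ∅
3: ∅
4: 148
5: ∅
6: ∅
7: 559 -> 199 -> 91 -> 715
8: ∅
9: 345
10: 346
11: ∅

4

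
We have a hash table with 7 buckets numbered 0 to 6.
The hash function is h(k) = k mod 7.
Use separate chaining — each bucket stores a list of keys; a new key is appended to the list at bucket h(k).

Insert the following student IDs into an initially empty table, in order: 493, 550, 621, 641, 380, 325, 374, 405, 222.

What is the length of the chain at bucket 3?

3

493 -> bucket 3
550 -> bucket 4
621 -> bucket 5
641 -> bucket 4 (collision)
380 -> bucket 2
325 -> bucket 3 (collision)
374 -> bucket 3 (collision)
405 -> bucket 6
222 -> bucket 5 (collision)
Final buckets:
0: ∅
1: ∅
2: 380
3: 493 -> 325 -> 374
4: 550 -> 641
5: 621 -> 222
6: 405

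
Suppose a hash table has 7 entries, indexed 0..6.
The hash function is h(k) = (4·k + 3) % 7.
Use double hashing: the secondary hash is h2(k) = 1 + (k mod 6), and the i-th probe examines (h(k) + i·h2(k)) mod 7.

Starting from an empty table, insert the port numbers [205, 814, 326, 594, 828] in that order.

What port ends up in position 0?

205 hashes to 4; slot 4 is free => place at 4.
814 hashes to 4, h2=5; 4 taken => place at 2.
326 hashes to 5; slot 5 is free => place at 5.
594 hashes to 6; slot 6 is free => place at 6.
828 hashes to 4, h2=1; 4,5,6 taken => place at 0.
Table: [828, -, 814, -, 205, 326, 594]

828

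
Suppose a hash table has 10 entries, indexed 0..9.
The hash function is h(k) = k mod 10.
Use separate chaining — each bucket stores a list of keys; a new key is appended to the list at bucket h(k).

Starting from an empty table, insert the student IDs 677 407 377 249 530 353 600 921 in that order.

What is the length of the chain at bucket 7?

Insert 677: h=7, bucket 7 empty → new chain.
Insert 407: h=7, bucket 7 nonempty → append to chain.
Insert 377: h=7, bucket 7 nonempty → append to chain.
Insert 249: h=9, bucket 9 empty → new chain.
Insert 530: h=0, bucket 0 empty → new chain.
Insert 353: h=3, bucket 3 empty → new chain.
Insert 600: h=0, bucket 0 nonempty → append to chain.
Insert 921: h=1, bucket 1 empty → new chain.
Final buckets:
0: 530 -> 600
1: 921
2: .
3: 353
4: .
5: .
6: .
7: 677 -> 407 -> 377
8: .
9: 249

3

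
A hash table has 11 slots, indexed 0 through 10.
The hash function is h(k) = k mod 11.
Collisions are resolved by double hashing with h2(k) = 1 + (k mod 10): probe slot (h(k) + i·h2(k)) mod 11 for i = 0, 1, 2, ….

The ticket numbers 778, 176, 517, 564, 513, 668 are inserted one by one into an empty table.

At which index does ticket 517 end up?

Insert 778: h=8, slot 8 empty -> index 8.
Insert 176: h=0, slot 0 empty -> index 0.
Insert 517: h=0, h2=8, slots 0,8 occupied -> index 5.
Insert 564: h=3, slot 3 empty -> index 3.
Insert 513: h=7, slot 7 empty -> index 7.
Insert 668: h=8, h2=9, slot 8 occupied -> index 6.
Table: [176, -, -, 564, -, 517, 668, 513, 778, -, -]

5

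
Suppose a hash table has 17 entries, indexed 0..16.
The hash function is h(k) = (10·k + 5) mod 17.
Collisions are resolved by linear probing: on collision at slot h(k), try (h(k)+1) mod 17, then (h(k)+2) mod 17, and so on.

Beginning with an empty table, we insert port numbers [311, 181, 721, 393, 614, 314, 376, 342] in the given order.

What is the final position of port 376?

311: h=4 -> slot 4
181: h=13 -> slot 13
721: h=7 -> slot 7
393: h=8 -> slot 8
614: h=8, probe 8,9 -> slot 9
314: h=0 -> slot 0
376: h=8, probe 8,9,10 -> slot 10
342: h=8, probe 8,9,10,11 -> slot 11
Table: [314, ∅, ∅, ∅, 311, ∅, ∅, 721, 393, 614, 376, 342, ∅, 181, ∅, ∅, ∅]

10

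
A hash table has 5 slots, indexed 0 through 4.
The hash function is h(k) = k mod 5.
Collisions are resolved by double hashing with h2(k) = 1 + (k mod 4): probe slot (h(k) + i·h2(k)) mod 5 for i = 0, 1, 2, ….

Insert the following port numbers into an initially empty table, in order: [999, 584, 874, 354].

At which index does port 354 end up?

999: h=4 -> slot 4
584: h=4, h2=1, probe 4,0 -> slot 0
874: h=4, h2=3, probe 4,2 -> slot 2
354: h=4, h2=3, probe 4,2,0,3 -> slot 3
Table: [584, ∅, 874, 354, 999]

3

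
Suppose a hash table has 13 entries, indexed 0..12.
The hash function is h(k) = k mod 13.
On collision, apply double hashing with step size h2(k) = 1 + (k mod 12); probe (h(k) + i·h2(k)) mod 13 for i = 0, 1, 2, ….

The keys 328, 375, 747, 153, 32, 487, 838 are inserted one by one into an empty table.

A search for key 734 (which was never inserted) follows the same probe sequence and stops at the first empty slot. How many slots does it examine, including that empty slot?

328 hashes to 3; slot 3 is free => place at 3.
375 hashes to 11; slot 11 is free => place at 11.
747 hashes to 6; slot 6 is free => place at 6.
153 hashes to 10; slot 10 is free => place at 10.
32 hashes to 6, h2=9; 6 taken => place at 2.
487 hashes to 6, h2=8; 6 taken => place at 1.
838 hashes to 6, h2=11; 6 taken => place at 4.
Table: [_, 487, 32, 328, 838, _, 747, _, _, _, 153, 375, _]
Lookup 734: h=6, h2=3, probe 6,9 → slot 9 empty, not found.

2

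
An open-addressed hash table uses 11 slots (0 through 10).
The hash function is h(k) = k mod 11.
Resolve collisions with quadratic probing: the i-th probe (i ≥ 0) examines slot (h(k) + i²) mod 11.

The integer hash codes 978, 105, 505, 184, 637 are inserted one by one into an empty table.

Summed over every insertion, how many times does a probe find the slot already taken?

978 hashes to 10; slot 10 is free => place at 10.
105 hashes to 6; slot 6 is free => place at 6.
505 hashes to 10; 10 taken => place at 0.
184 hashes to 8; slot 8 is free => place at 8.
637 hashes to 10; 10,0 taken => place at 3.
Table: [505, —, —, 637, —, —, 105, —, 184, —, 978]

3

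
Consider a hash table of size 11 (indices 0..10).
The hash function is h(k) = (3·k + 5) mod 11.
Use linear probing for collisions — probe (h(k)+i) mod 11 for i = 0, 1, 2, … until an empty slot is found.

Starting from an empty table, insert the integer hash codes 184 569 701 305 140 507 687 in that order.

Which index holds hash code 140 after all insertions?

184 hashes to 7; slot 7 is free -> place at 7.
569 hashes to 7; 7 taken -> place at 8.
701 hashes to 7; 7,8 taken -> place at 9.
305 hashes to 7; 7,8,9 taken -> place at 10.
140 hashes to 7; 7,8,9,10 taken -> place at 0.
507 hashes to 8; 8,9,10,0 taken -> place at 1.
687 hashes to 9; 9,10,0,1 taken -> place at 2.
Table: [140, 507, 687, -, -, -, -, 184, 569, 701, 305]

0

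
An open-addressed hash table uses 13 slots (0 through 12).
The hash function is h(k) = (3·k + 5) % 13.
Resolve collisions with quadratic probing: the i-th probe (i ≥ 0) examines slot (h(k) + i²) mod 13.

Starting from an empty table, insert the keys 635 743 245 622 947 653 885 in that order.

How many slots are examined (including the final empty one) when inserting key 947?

4

635 hashes to 12; slot 12 is free → place at 12.
743 hashes to 11; slot 11 is free → place at 11.
245 hashes to 12; 12 taken → place at 0.
622 hashes to 12; 12,0 taken → place at 3.
947 hashes to 12; 12,0,3 taken → place at 8.
653 hashes to 1; slot 1 is free → place at 1.
885 hashes to 8; 8 taken → place at 9.
Table: [245, 653, ∅, 622, ∅, ∅, ∅, ∅, 947, 885, ∅, 743, 635]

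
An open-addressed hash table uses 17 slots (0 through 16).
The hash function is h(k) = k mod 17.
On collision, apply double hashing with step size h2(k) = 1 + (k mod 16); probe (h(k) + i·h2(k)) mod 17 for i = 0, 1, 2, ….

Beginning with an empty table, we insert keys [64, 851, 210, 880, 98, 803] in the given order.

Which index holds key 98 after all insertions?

16

64: h=13 -> slot 13
851: h=1 -> slot 1
210: h=6 -> slot 6
880: h=13, h2=1, probe 13,14 -> slot 14
98: h=13, h2=3, probe 13,16 -> slot 16
803: h=4 -> slot 4
Table: [-, 851, -, -, 803, -, 210, -, -, -, -, -, -, 64, 880, -, 98]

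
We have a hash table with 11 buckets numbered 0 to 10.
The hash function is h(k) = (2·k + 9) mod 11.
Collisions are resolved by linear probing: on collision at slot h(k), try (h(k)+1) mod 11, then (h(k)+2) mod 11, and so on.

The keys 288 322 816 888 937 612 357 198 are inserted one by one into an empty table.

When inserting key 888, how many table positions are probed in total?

3

288 hashes to 2; slot 2 is free -> place at 2.
322 hashes to 4; slot 4 is free -> place at 4.
816 hashes to 2; 2 taken -> place at 3.
888 hashes to 3; 3,4 taken -> place at 5.
937 hashes to 2; 2,3,4,5 taken -> place at 6.
612 hashes to 1; slot 1 is free -> place at 1.
357 hashes to 8; slot 8 is free -> place at 8.
198 hashes to 9; slot 9 is free -> place at 9.
Table: [., 612, 288, 816, 322, 888, 937, ., 357, 198, .]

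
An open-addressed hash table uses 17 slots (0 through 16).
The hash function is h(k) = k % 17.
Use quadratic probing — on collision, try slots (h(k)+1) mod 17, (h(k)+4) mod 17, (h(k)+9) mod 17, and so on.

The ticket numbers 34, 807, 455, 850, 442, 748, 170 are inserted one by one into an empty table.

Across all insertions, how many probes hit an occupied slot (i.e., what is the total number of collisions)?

34 hashes to 0; slot 0 is free → place at 0.
807 hashes to 8; slot 8 is free → place at 8.
455 hashes to 13; slot 13 is free → place at 13.
850 hashes to 0; 0 taken → place at 1.
442 hashes to 0; 0,1 taken → place at 4.
748 hashes to 0; 0,1,4 taken → place at 9.
170 hashes to 0; 0,1,4,9 taken → place at 16.
Table: [34, 850, ., ., 442, ., ., ., 807, 748, ., ., ., 455, ., ., 170]

10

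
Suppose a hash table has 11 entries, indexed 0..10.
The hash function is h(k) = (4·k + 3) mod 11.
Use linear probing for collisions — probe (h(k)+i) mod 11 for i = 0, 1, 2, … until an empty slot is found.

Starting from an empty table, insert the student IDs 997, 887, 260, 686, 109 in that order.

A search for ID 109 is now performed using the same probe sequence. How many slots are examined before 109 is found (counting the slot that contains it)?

Insert 997: h=9, slot 9 empty -> index 9.
Insert 887: h=9, slot 9 occupied -> index 10.
Insert 260: h=9, slots 9,10 occupied -> index 0.
Insert 686: h=8, slot 8 empty -> index 8.
Insert 109: h=10, slots 10,0 occupied -> index 1.
Table: [260, 109, ∅, ∅, ∅, ∅, ∅, ∅, 686, 997, 887]
Lookup 109: h=10, probe 10,0,1 → found at 1.

3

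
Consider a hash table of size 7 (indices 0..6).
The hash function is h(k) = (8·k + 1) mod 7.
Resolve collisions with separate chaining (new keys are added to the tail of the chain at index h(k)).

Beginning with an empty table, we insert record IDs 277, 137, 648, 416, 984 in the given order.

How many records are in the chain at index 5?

4

277 → bucket 5
137 → bucket 5 (collision)
648 → bucket 5 (collision)
416 → bucket 4
984 → bucket 5 (collision)
Final buckets:
0: ∅
1: ∅
2: ∅
3: ∅
4: 416
5: 277 -> 137 -> 648 -> 984
6: ∅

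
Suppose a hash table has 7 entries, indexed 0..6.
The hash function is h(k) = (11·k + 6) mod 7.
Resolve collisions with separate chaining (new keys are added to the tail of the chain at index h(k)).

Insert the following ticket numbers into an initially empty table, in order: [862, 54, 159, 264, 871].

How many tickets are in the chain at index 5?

3

Insert 862: h=3, bucket 3 empty -> new chain.
Insert 54: h=5, bucket 5 empty -> new chain.
Insert 159: h=5, bucket 5 nonempty -> append to chain.
Insert 264: h=5, bucket 5 nonempty -> append to chain.
Insert 871: h=4, bucket 4 empty -> new chain.
Final buckets:
0: -
1: -
2: -
3: 862
4: 871
5: 54 -> 159 -> 264
6: -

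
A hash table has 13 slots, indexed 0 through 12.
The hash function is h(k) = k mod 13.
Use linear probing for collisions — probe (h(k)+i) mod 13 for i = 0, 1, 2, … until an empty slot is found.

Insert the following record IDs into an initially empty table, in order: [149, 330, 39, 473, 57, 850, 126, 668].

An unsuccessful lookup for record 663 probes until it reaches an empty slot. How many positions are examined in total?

Insert 149: h=6, slot 6 empty → index 6.
Insert 330: h=5, slot 5 empty → index 5.
Insert 39: h=0, slot 0 empty → index 0.
Insert 473: h=5, slots 5,6 occupied → index 7.
Insert 57: h=5, slots 5,6,7 occupied → index 8.
Insert 850: h=5, slots 5,6,7,8 occupied → index 9.
Insert 126: h=9, slot 9 occupied → index 10.
Insert 668: h=5, slots 5,6,7,8,9,10 occupied → index 11.
Table: [39, -, -, -, -, 330, 149, 473, 57, 850, 126, 668, -]
Lookup 663: h=0, probe 0,1 → slot 1 empty, not found.

2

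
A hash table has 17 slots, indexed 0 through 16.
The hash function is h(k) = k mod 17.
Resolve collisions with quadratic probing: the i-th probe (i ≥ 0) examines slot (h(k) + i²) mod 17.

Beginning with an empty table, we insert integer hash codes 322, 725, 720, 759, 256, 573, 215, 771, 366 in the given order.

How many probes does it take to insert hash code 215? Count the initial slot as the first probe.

322 hashes to 16; slot 16 is free -> place at 16.
725 hashes to 11; slot 11 is free -> place at 11.
720 hashes to 6; slot 6 is free -> place at 6.
759 hashes to 11; 11 taken -> place at 12.
256 hashes to 1; slot 1 is free -> place at 1.
573 hashes to 12; 12 taken -> place at 13.
215 hashes to 11; 11,12 taken -> place at 15.
771 hashes to 6; 6 taken -> place at 7.
366 hashes to 9; slot 9 is free -> place at 9.
Table: [—, 256, —, —, —, —, 720, 771, —, 366, —, 725, 759, 573, —, 215, 322]

3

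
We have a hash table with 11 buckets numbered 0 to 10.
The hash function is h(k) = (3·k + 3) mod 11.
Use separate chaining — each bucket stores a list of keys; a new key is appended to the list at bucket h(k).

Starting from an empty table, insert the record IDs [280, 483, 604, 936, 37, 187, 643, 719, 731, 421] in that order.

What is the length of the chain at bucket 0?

2

Insert 280: h=7, bucket 7 empty → new chain.
Insert 483: h=0, bucket 0 empty → new chain.
Insert 604: h=0, bucket 0 nonempty → append to chain.
Insert 936: h=6, bucket 6 empty → new chain.
Insert 37: h=4, bucket 4 empty → new chain.
Insert 187: h=3, bucket 3 empty → new chain.
Insert 643: h=7, bucket 7 nonempty → append to chain.
Insert 719: h=4, bucket 4 nonempty → append to chain.
Insert 731: h=7, bucket 7 nonempty → append to chain.
Insert 421: h=1, bucket 1 empty → new chain.
Final buckets:
0: 483 -> 604
1: 421
2: ∅
3: 187
4: 37 -> 719
5: ∅
6: 936
7: 280 -> 643 -> 731
8: ∅
9: ∅
10: ∅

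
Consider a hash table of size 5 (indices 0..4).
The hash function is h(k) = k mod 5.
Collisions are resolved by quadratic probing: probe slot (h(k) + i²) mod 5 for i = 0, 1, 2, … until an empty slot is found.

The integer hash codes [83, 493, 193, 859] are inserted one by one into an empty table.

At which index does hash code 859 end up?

Insert 83: h=3, slot 3 empty => index 3.
Insert 493: h=3, slot 3 occupied => index 4.
Insert 193: h=3, slots 3,4 occupied => index 2.
Insert 859: h=4, slot 4 occupied => index 0.
Table: [859, -, 193, 83, 493]

0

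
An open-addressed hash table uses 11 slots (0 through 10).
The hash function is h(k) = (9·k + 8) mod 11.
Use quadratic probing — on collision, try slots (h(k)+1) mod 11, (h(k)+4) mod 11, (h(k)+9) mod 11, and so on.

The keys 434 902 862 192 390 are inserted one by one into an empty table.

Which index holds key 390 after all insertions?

2

434: h=9 → slot 9
902: h=8 → slot 8
862: h=0 → slot 0
192: h=9, probe 9,10 → slot 10
390: h=9, probe 9,10,2 → slot 2
Table: [862, _, 390, _, _, _, _, _, 902, 434, 192]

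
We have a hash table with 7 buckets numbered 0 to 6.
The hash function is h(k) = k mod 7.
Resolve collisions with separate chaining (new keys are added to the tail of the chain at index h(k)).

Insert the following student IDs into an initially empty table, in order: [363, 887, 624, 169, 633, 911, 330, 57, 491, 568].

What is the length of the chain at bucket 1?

7

Insert 363: h=6, bucket 6 empty → new chain.
Insert 887: h=5, bucket 5 empty → new chain.
Insert 624: h=1, bucket 1 empty → new chain.
Insert 169: h=1, bucket 1 nonempty → append to chain.
Insert 633: h=3, bucket 3 empty → new chain.
Insert 911: h=1, bucket 1 nonempty → append to chain.
Insert 330: h=1, bucket 1 nonempty → append to chain.
Insert 57: h=1, bucket 1 nonempty → append to chain.
Insert 491: h=1, bucket 1 nonempty → append to chain.
Insert 568: h=1, bucket 1 nonempty → append to chain.
Final buckets:
0: .
1: 624 -> 169 -> 911 -> 330 -> 57 -> 491 -> 568
2: .
3: 633
4: .
5: 887
6: 363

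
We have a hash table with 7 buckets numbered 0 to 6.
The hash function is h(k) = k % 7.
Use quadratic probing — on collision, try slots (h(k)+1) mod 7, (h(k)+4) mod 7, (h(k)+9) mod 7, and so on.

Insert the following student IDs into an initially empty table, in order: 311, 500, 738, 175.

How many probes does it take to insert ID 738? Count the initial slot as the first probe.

3

Insert 311: h=3, slot 3 empty => index 3.
Insert 500: h=3, slot 3 occupied => index 4.
Insert 738: h=3, slots 3,4 occupied => index 0.
Insert 175: h=0, slot 0 occupied => index 1.
Table: [738, 175, —, 311, 500, —, —]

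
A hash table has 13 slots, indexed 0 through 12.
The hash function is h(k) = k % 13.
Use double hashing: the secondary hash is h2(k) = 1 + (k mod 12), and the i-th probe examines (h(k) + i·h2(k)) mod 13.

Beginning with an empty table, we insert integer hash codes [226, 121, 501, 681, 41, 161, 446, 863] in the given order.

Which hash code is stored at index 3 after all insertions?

863

Insert 226: h=5, slot 5 empty -> index 5.
Insert 121: h=4, slot 4 empty -> index 4.
Insert 501: h=7, slot 7 empty -> index 7.
Insert 681: h=5, h2=10, slot 5 occupied -> index 2.
Insert 41: h=2, h2=6, slot 2 occupied -> index 8.
Insert 161: h=5, h2=6, slot 5 occupied -> index 11.
Insert 446: h=4, h2=3, slots 4,7 occupied -> index 10.
Insert 863: h=5, h2=12, slots 5,4 occupied -> index 3.
Table: [∅, ∅, 681, 863, 121, 226, ∅, 501, 41, ∅, 446, 161, ∅]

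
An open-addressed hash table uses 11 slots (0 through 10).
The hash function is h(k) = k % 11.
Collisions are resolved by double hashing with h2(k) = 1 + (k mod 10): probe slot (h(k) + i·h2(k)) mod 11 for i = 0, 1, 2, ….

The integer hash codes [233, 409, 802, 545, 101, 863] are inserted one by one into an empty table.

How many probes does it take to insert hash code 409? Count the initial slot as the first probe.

2

Insert 233: h=2, slot 2 empty → index 2.
Insert 409: h=2, h2=10, slot 2 occupied → index 1.
Insert 802: h=10, slot 10 empty → index 10.
Insert 545: h=6, slot 6 empty → index 6.
Insert 101: h=2, h2=2, slot 2 occupied → index 4.
Insert 863: h=5, slot 5 empty → index 5.
Table: [_, 409, 233, _, 101, 863, 545, _, _, _, 802]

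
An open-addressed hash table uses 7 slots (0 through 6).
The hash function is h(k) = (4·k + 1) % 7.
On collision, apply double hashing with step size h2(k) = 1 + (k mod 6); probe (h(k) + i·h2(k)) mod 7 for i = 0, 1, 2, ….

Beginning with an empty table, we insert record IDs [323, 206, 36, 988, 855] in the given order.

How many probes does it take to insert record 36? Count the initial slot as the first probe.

3

323: h=5 => slot 5
206: h=6 => slot 6
36: h=5, h2=1, probe 5,6,0 => slot 0
988: h=5, h2=5, probe 5,3 => slot 3
855: h=5, h2=4, probe 5,2 => slot 2
Table: [36, -, 855, 988, -, 323, 206]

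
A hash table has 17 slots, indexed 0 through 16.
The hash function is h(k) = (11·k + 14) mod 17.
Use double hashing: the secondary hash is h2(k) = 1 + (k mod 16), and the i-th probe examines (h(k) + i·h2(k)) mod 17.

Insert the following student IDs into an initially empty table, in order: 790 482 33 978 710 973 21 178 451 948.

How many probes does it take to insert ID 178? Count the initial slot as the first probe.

3

790: h=0 → slot 0
482: h=12 → slot 12
33: h=3 → slot 3
978: h=11 → slot 11
710: h=4 → slot 4
973: h=7 → slot 7
21: h=7, h2=6, probe 7,13 → slot 13
178: h=0, h2=3, probe 0,3,6 → slot 6
451: h=11, h2=4, probe 11,15 → slot 15
948: h=4, h2=5, probe 4,9 → slot 9
Table: [790, ., ., 33, 710, ., 178, 973, ., 948, ., 978, 482, 21, ., 451, .]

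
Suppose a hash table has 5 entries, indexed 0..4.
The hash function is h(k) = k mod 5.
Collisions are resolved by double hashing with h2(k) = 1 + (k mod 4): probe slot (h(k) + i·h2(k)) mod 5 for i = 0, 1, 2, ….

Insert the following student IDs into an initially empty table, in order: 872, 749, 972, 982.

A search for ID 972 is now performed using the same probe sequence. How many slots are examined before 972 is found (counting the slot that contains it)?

2

Insert 872: h=2, slot 2 empty => index 2.
Insert 749: h=4, slot 4 empty => index 4.
Insert 972: h=2, h2=1, slot 2 occupied => index 3.
Insert 982: h=2, h2=3, slot 2 occupied => index 0.
Table: [982, ∅, 872, 972, 749]
Lookup 972: h=2, h2=1, probe 2,3 → found at 3.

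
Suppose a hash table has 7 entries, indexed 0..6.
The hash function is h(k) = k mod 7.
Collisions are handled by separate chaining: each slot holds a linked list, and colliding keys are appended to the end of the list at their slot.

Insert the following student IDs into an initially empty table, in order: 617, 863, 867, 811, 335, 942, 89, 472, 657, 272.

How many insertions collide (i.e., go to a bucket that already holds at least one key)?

4

617 → bucket 1
863 → bucket 2
867 → bucket 6
811 → bucket 6 (collision)
335 → bucket 6 (collision)
942 → bucket 4
89 → bucket 5
472 → bucket 3
657 → bucket 6 (collision)
272 → bucket 6 (collision)
Final buckets:
0: —
1: 617
2: 863
3: 472
4: 942
5: 89
6: 867 -> 811 -> 335 -> 657 -> 272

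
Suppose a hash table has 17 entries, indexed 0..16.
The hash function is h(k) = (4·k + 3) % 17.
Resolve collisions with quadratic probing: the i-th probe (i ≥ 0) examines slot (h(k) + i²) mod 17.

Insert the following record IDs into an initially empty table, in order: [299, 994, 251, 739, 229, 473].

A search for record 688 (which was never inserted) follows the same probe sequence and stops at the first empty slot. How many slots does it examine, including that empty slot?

Insert 299: h=9, slot 9 empty => index 9.
Insert 994: h=1, slot 1 empty => index 1.
Insert 251: h=4, slot 4 empty => index 4.
Insert 739: h=1, slot 1 occupied => index 2.
Insert 229: h=1, slots 1,2 occupied => index 5.
Insert 473: h=8, slot 8 empty => index 8.
Table: [., 994, 739, ., 251, 229, ., ., 473, 299, ., ., ., ., ., ., .]
Lookup 688: h=1, probe 1,2,5,10 → slot 10 empty, not found.

4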